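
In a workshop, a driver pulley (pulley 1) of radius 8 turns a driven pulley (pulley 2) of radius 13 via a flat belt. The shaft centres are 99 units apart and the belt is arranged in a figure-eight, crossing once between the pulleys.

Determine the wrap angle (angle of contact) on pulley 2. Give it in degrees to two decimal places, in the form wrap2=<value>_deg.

wrap2=204.49_deg

crossed belt: β = asin((r1+r2)/C) = asin(21/99) = 12.2467°
wrap1 = wrap2 = π + 2β = 204.4934°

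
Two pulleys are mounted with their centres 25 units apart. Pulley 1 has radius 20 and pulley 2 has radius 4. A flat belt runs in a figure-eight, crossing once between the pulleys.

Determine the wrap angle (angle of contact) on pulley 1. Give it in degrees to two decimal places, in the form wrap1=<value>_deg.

wrap1=327.48_deg

crossed belt: β = asin((r1+r2)/C) = asin(24/25) = 73.7398°
wrap1 = wrap2 = π + 2β = 327.4796°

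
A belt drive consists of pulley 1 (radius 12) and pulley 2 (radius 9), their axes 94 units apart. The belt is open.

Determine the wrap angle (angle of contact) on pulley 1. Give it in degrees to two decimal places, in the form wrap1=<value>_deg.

wrap1=183.66_deg

open belt: β = asin((r2−r1)/C) = asin(-3/94) = -1.8289°
wrap1 = π − 2β = 183.6578°
wrap2 = π + 2β = 176.3422°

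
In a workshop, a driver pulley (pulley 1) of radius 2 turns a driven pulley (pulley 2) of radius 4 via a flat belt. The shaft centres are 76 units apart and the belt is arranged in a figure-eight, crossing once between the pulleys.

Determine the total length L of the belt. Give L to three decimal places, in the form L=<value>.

L=171.323

crossed belt: β = asin((r1+r2)/C) = asin(6/76) = 4.5281°
wrap1 = wrap2 = π + 2β = 189.0561°
tangent length = C·cosβ = 75.7628
L = (r1+r2)·wrap + 2·C·cosβ = 6·3.2997 + 2·75.7628 = 171.3235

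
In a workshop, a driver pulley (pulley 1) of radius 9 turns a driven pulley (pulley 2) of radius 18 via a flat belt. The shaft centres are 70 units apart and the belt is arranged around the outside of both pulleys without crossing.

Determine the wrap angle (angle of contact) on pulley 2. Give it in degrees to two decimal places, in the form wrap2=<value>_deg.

wrap2=194.77_deg

open belt: β = asin((r2−r1)/C) = asin(9/70) = 7.3870°
wrap1 = π − 2β = 165.2259°
wrap2 = π + 2β = 194.7741°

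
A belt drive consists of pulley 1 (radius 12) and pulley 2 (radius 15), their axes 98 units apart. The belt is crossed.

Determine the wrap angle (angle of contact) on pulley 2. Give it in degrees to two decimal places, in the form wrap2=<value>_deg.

crossed belt: β = asin((r1+r2)/C) = asin(27/98) = 15.9924°
wrap1 = wrap2 = π + 2β = 211.9848°

wrap2=211.98_deg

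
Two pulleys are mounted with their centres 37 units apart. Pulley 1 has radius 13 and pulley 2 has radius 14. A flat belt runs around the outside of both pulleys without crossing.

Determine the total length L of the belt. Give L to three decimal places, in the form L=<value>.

open belt: β = asin((r2−r1)/C) = asin(1/37) = 1.5487°
wrap1 = π − 2β = 176.9026°
wrap2 = π + 2β = 183.0974°
tangent length = C·cosβ = 36.9865
L = r1·wrap1 + r2·wrap2 + 2·C·cosβ = 13·3.0875 + 14·3.1957 + 2·36.9865 = 158.8500

L=158.850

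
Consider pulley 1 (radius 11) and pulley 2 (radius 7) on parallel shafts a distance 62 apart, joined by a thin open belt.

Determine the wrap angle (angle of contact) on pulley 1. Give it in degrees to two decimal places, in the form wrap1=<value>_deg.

open belt: β = asin((r2−r1)/C) = asin(-4/62) = -3.6991°
wrap1 = π − 2β = 187.3981°
wrap2 = π + 2β = 172.6019°

wrap1=187.40_deg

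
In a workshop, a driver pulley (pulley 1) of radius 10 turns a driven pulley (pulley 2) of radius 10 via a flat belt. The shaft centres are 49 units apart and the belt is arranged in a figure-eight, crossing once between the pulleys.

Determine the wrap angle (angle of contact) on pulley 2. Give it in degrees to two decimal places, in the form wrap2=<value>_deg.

wrap2=228.18_deg

crossed belt: β = asin((r1+r2)/C) = asin(20/49) = 24.0895°
wrap1 = wrap2 = π + 2β = 228.1790°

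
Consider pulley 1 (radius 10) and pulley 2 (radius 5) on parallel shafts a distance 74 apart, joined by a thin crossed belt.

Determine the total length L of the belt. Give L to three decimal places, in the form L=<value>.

crossed belt: β = asin((r1+r2)/C) = asin(15/74) = 11.6951°
wrap1 = wrap2 = π + 2β = 203.3901°
tangent length = C·cosβ = 72.4638
L = (r1+r2)·wrap + 2·C·cosβ = 15·3.5498 + 2·72.4638 = 198.1750

L=198.175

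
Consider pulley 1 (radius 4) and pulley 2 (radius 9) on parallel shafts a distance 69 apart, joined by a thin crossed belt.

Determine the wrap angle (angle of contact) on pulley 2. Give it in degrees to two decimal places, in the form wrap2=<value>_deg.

crossed belt: β = asin((r1+r2)/C) = asin(13/69) = 10.8598°
wrap1 = wrap2 = π + 2β = 201.7195°

wrap2=201.72_deg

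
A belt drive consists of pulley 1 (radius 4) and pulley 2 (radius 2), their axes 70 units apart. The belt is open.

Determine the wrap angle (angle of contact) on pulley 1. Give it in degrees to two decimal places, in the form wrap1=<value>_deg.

open belt: β = asin((r2−r1)/C) = asin(-2/70) = -1.6372°
wrap1 = π − 2β = 183.2745°
wrap2 = π + 2β = 176.7255°

wrap1=183.27_deg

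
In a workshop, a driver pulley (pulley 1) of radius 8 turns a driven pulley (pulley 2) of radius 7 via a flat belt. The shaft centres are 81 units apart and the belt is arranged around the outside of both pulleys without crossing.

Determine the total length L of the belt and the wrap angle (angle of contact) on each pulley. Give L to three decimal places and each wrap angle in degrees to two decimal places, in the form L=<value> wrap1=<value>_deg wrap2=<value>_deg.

open belt: β = asin((r2−r1)/C) = asin(-1/81) = -0.7074°
wrap1 = π − 2β = 181.4147°
wrap2 = π + 2β = 178.5853°
tangent length = C·cosβ = 80.9938
L = r1·wrap1 + r2·wrap2 + 2·C·cosβ = 8·3.1663 + 7·3.1169 + 2·80.9938 = 209.1362

L=209.136 wrap1=181.41_deg wrap2=178.59_deg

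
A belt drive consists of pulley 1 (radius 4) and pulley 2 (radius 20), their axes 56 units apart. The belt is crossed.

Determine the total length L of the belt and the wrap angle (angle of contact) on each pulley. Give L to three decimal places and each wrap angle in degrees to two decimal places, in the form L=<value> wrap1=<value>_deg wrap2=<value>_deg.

L=197.851 wrap1=230.75_deg wrap2=230.75_deg

crossed belt: β = asin((r1+r2)/C) = asin(24/56) = 25.3769°
wrap1 = wrap2 = π + 2β = 230.7539°
tangent length = C·cosβ = 50.5964
L = (r1+r2)·wrap + 2·C·cosβ = 24·4.0274 + 2·50.5964 = 197.8508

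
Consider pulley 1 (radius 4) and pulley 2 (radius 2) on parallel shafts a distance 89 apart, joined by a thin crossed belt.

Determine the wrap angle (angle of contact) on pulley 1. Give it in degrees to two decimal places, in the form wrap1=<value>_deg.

wrap1=187.73_deg

crossed belt: β = asin((r1+r2)/C) = asin(6/89) = 3.8656°
wrap1 = wrap2 = π + 2β = 187.7311°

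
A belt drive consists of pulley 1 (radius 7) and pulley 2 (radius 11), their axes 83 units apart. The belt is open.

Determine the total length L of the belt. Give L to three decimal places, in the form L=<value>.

open belt: β = asin((r2−r1)/C) = asin(4/83) = 2.7623°
wrap1 = π − 2β = 174.4754°
wrap2 = π + 2β = 185.5246°
tangent length = C·cosβ = 82.9036
L = r1·wrap1 + r2·wrap2 + 2·C·cosβ = 7·3.0452 + 11·3.2380 + 2·82.9036 = 222.7415

L=222.741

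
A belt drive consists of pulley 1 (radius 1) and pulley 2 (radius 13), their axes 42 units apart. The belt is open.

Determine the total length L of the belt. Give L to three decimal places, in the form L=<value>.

L=131.435

open belt: β = asin((r2−r1)/C) = asin(12/42) = 16.6015°
wrap1 = π − 2β = 146.7969°
wrap2 = π + 2β = 213.2031°
tangent length = C·cosβ = 40.2492
L = r1·wrap1 + r2·wrap2 + 2·C·cosβ = 1·2.5621 + 13·3.7211 + 2·40.2492 = 131.4348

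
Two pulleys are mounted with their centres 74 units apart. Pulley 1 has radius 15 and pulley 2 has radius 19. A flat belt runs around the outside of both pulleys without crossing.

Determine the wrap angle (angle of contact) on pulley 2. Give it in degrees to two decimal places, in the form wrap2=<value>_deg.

open belt: β = asin((r2−r1)/C) = asin(4/74) = 3.0986°
wrap1 = π − 2β = 173.8028°
wrap2 = π + 2β = 186.1972°

wrap2=186.20_deg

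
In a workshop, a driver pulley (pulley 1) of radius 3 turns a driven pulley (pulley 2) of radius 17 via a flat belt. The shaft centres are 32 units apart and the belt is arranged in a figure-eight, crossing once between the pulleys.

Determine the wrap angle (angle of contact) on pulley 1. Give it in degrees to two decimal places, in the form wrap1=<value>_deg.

wrap1=257.36_deg

crossed belt: β = asin((r1+r2)/C) = asin(20/32) = 38.6822°
wrap1 = wrap2 = π + 2β = 257.3644°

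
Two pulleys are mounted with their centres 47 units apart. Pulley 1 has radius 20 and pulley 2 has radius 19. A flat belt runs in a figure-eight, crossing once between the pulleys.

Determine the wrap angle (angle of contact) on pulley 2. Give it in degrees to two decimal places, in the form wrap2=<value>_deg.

crossed belt: β = asin((r1+r2)/C) = asin(39/47) = 56.0769°
wrap1 = wrap2 = π + 2β = 292.1538°

wrap2=292.15_deg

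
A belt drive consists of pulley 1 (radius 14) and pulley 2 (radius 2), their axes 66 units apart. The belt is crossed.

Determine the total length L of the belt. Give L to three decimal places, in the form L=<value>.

crossed belt: β = asin((r1+r2)/C) = asin(16/66) = 14.0297°
wrap1 = wrap2 = π + 2β = 208.0593°
tangent length = C·cosβ = 64.0312
L = (r1+r2)·wrap + 2·C·cosβ = 16·3.6313 + 2·64.0312 = 186.1636

L=186.164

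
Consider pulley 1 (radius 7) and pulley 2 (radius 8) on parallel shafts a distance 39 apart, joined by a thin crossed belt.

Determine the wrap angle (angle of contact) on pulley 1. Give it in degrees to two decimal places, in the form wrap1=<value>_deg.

crossed belt: β = asin((r1+r2)/C) = asin(15/39) = 22.6199°
wrap1 = wrap2 = π + 2β = 225.2397°

wrap1=225.24_deg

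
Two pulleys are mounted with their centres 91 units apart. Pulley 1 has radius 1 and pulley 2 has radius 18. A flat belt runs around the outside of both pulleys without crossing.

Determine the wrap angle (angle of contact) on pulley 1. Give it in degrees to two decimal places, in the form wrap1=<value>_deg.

open belt: β = asin((r2−r1)/C) = asin(17/91) = 10.7669°
wrap1 = π − 2β = 158.4663°
wrap2 = π + 2β = 201.5337°

wrap1=158.47_deg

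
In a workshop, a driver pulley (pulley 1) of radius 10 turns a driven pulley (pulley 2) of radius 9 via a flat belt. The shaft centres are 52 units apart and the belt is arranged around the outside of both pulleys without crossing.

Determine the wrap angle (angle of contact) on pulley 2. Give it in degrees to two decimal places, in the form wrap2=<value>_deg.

open belt: β = asin((r2−r1)/C) = asin(-1/52) = -1.1019°
wrap1 = π − 2β = 182.2038°
wrap2 = π + 2β = 177.7962°

wrap2=177.80_deg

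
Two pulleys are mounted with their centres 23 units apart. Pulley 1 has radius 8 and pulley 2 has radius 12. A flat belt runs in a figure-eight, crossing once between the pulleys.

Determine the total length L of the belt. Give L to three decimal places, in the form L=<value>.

crossed belt: β = asin((r1+r2)/C) = asin(20/23) = 60.4082°
wrap1 = wrap2 = π + 2β = 300.8163°
tangent length = C·cosβ = 11.3578
L = (r1+r2)·wrap + 2·C·cosβ = 20·5.2502 + 2·11.3578 = 127.7203

L=127.720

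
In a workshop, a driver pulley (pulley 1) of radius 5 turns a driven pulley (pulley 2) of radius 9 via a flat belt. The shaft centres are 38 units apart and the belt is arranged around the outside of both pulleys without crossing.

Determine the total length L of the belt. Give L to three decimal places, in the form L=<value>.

open belt: β = asin((r2−r1)/C) = asin(4/38) = 6.0423°
wrap1 = π − 2β = 167.9153°
wrap2 = π + 2β = 192.0847°
tangent length = C·cosβ = 37.7889
L = r1·wrap1 + r2·wrap2 + 2·C·cosβ = 5·2.9307 + 9·3.3525 + 2·37.7889 = 120.4037

L=120.404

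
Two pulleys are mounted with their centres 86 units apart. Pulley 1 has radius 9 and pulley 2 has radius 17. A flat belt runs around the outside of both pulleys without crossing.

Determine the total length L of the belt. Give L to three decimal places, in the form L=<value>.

L=254.426

open belt: β = asin((r2−r1)/C) = asin(8/86) = 5.3376°
wrap1 = π − 2β = 169.3249°
wrap2 = π + 2β = 190.6751°
tangent length = C·cosβ = 85.6271
L = r1·wrap1 + r2·wrap2 + 2·C·cosβ = 9·2.9553 + 17·3.3279 + 2·85.6271 = 254.4261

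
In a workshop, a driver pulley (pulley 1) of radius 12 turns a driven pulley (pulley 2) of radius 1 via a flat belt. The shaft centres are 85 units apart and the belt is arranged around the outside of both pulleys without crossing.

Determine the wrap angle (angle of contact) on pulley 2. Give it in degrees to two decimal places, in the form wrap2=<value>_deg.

open belt: β = asin((r2−r1)/C) = asin(-11/85) = -7.4356°
wrap1 = π − 2β = 194.8712°
wrap2 = π + 2β = 165.1288°

wrap2=165.13_deg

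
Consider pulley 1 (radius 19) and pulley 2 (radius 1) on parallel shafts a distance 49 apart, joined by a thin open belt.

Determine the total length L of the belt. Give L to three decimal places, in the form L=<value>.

L=167.522

open belt: β = asin((r2−r1)/C) = asin(-18/49) = -21.5521°
wrap1 = π − 2β = 223.1042°
wrap2 = π + 2β = 136.8958°
tangent length = C·cosβ = 45.5741
L = r1·wrap1 + r2·wrap2 + 2·C·cosβ = 19·3.8939 + 1·2.3893 + 2·45.5741 = 167.5217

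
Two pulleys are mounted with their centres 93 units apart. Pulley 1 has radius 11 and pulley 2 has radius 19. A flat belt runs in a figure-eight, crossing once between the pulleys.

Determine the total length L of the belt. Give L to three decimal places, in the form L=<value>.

L=290.012

crossed belt: β = asin((r1+r2)/C) = asin(30/93) = 18.8191°
wrap1 = wrap2 = π + 2β = 217.6381°
tangent length = C·cosβ = 88.0284
L = (r1+r2)·wrap + 2·C·cosβ = 30·3.7985 + 2·88.0284 = 290.0119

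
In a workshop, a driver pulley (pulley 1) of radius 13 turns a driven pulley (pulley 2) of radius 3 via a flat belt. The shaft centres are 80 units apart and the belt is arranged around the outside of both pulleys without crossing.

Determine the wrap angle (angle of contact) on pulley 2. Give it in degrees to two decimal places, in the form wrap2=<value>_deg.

open belt: β = asin((r2−r1)/C) = asin(-10/80) = -7.1808°
wrap1 = π − 2β = 194.3615°
wrap2 = π + 2β = 165.6385°

wrap2=165.64_deg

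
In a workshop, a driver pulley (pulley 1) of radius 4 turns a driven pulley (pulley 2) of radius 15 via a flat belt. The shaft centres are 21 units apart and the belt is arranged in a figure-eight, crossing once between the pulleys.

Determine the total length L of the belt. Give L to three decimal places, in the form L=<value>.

crossed belt: β = asin((r1+r2)/C) = asin(19/21) = 64.7912°
wrap1 = wrap2 = π + 2β = 309.5825°
tangent length = C·cosβ = 8.9443
L = (r1+r2)·wrap + 2·C·cosβ = 19·5.4032 + 2·8.9443 = 120.5500

L=120.550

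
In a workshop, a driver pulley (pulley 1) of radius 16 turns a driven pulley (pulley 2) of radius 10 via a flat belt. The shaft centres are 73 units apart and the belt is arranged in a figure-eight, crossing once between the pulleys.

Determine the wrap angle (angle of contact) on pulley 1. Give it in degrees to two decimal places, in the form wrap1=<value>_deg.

crossed belt: β = asin((r1+r2)/C) = asin(26/73) = 20.8648°
wrap1 = wrap2 = π + 2β = 221.7296°

wrap1=221.73_deg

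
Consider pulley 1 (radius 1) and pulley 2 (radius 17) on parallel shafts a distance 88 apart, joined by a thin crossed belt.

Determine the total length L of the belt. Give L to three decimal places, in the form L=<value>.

crossed belt: β = asin((r1+r2)/C) = asin(18/88) = 11.8029°
wrap1 = wrap2 = π + 2β = 203.6058°
tangent length = C·cosβ = 86.1394
L = (r1+r2)·wrap + 2·C·cosβ = 18·3.5536 + 2·86.1394 = 236.2435

L=236.243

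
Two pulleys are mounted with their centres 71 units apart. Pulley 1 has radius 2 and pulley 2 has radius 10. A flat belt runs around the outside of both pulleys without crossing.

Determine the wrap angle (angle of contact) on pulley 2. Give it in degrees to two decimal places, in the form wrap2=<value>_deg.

open belt: β = asin((r2−r1)/C) = asin(8/71) = 6.4696°
wrap1 = π − 2β = 167.0608°
wrap2 = π + 2β = 192.9392°

wrap2=192.94_deg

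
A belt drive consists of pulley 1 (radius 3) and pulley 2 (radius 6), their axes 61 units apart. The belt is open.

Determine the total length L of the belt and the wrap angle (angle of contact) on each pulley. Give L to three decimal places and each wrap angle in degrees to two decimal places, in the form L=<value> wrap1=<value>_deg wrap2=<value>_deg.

open belt: β = asin((r2−r1)/C) = asin(3/61) = 2.8190°
wrap1 = π − 2β = 174.3621°
wrap2 = π + 2β = 185.6379°
tangent length = C·cosβ = 60.9262
L = r1·wrap1 + r2·wrap2 + 2·C·cosβ = 3·3.0432 + 6·3.2400 + 2·60.9262 = 150.4219

L=150.422 wrap1=174.36_deg wrap2=185.64_deg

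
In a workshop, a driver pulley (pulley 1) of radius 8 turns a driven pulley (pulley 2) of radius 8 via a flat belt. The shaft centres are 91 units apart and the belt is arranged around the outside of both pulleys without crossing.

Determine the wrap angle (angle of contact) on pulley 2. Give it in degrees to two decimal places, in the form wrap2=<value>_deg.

wrap2=180.00_deg

open belt: β = asin((r2−r1)/C) = asin(0/91) = 0.0000°
wrap1 = π − 2β = 180.0000°
wrap2 = π + 2β = 180.0000°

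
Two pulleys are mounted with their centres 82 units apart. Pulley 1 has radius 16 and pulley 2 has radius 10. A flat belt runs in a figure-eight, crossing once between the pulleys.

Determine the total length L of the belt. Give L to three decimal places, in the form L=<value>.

L=253.997

crossed belt: β = asin((r1+r2)/C) = asin(26/82) = 18.4860°
wrap1 = wrap2 = π + 2β = 216.9720°
tangent length = C·cosβ = 77.7689
L = (r1+r2)·wrap + 2·C·cosβ = 26·3.7869 + 2·77.7689 = 253.9966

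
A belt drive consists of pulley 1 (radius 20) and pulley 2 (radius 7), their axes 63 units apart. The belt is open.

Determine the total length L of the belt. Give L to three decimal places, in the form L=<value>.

open belt: β = asin((r2−r1)/C) = asin(-13/63) = -11.9085°
wrap1 = π − 2β = 203.8170°
wrap2 = π + 2β = 156.1830°
tangent length = C·cosβ = 61.6441
L = r1·wrap1 + r2·wrap2 + 2·C·cosβ = 20·3.5573 + 7·2.7259 + 2·61.6441 = 213.5152

L=213.515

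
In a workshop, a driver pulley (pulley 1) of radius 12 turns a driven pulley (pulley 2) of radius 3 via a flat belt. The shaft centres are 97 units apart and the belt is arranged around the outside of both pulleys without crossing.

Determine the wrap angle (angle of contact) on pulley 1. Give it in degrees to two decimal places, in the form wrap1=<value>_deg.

wrap1=190.65_deg

open belt: β = asin((r2−r1)/C) = asin(-9/97) = -5.3238°
wrap1 = π − 2β = 190.6475°
wrap2 = π + 2β = 169.3525°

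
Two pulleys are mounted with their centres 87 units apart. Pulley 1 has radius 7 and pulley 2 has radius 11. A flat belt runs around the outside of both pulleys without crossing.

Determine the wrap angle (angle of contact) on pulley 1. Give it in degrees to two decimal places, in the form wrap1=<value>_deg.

wrap1=174.73_deg

open belt: β = asin((r2−r1)/C) = asin(4/87) = 2.6352°
wrap1 = π − 2β = 174.7296°
wrap2 = π + 2β = 185.2704°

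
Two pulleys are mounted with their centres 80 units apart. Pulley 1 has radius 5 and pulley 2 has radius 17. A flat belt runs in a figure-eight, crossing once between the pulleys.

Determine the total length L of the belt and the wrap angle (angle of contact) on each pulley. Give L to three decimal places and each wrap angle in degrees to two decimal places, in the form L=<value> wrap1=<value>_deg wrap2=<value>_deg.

L=235.204 wrap1=211.92_deg wrap2=211.92_deg

crossed belt: β = asin((r1+r2)/C) = asin(22/80) = 15.9620°
wrap1 = wrap2 = π + 2β = 211.9240°
tangent length = C·cosβ = 76.9155
L = (r1+r2)·wrap + 2·C·cosβ = 22·3.6988 + 2·76.9155 = 235.2041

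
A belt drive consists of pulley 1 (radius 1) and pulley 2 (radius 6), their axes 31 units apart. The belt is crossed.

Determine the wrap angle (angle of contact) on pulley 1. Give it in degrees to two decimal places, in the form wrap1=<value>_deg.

crossed belt: β = asin((r1+r2)/C) = asin(7/31) = 13.0503°
wrap1 = wrap2 = π + 2β = 206.1006°

wrap1=206.10_deg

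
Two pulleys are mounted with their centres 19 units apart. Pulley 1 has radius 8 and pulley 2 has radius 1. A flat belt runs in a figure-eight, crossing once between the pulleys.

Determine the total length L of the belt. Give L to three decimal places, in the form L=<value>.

crossed belt: β = asin((r1+r2)/C) = asin(9/19) = 28.2737°
wrap1 = wrap2 = π + 2β = 236.5474°
tangent length = C·cosβ = 16.7332
L = (r1+r2)·wrap + 2·C·cosβ = 9·4.1285 + 2·16.7332 = 70.6232

L=70.623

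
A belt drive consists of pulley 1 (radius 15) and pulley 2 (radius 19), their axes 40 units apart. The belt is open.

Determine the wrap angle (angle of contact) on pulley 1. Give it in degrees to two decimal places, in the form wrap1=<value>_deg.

wrap1=168.52_deg

open belt: β = asin((r2−r1)/C) = asin(4/40) = 5.7392°
wrap1 = π − 2β = 168.5217°
wrap2 = π + 2β = 191.4783°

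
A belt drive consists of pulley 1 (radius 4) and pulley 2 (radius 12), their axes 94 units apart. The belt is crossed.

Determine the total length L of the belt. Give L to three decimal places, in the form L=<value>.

L=240.996

crossed belt: β = asin((r1+r2)/C) = asin(16/94) = 9.8002°
wrap1 = wrap2 = π + 2β = 199.6004°
tangent length = C·cosβ = 92.6283
L = (r1+r2)·wrap + 2·C·cosβ = 16·3.4837 + 2·92.6283 = 240.9955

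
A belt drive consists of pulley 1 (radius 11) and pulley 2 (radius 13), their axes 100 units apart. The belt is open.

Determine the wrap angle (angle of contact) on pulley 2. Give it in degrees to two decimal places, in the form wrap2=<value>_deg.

wrap2=182.29_deg

open belt: β = asin((r2−r1)/C) = asin(2/100) = 1.1460°
wrap1 = π − 2β = 177.7080°
wrap2 = π + 2β = 182.2920°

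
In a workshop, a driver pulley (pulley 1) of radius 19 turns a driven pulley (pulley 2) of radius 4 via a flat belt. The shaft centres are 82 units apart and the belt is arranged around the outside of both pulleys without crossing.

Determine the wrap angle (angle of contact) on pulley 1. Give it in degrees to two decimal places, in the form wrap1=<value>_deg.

wrap1=201.08_deg

open belt: β = asin((r2−r1)/C) = asin(-15/82) = -10.5403°
wrap1 = π − 2β = 201.0806°
wrap2 = π + 2β = 158.9194°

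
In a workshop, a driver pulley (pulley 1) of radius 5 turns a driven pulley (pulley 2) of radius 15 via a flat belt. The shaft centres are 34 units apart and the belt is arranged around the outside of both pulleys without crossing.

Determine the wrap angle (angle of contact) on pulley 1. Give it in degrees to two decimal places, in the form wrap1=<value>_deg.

open belt: β = asin((r2−r1)/C) = asin(10/34) = 17.1046°
wrap1 = π − 2β = 145.7907°
wrap2 = π + 2β = 214.2093°

wrap1=145.79_deg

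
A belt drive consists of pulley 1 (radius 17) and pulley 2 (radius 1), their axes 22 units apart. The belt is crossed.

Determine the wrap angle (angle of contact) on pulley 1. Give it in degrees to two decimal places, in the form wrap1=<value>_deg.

wrap1=289.81_deg

crossed belt: β = asin((r1+r2)/C) = asin(18/22) = 54.9032°
wrap1 = wrap2 = π + 2β = 289.8064°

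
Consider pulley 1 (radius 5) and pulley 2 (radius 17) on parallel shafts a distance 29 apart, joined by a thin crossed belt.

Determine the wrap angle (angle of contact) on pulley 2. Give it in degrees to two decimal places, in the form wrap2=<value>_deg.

wrap2=278.69_deg

crossed belt: β = asin((r1+r2)/C) = asin(22/29) = 49.3428°
wrap1 = wrap2 = π + 2β = 278.6855°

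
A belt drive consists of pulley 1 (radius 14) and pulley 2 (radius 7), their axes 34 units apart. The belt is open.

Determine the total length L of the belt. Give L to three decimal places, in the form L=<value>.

L=135.420

open belt: β = asin((r2−r1)/C) = asin(-7/34) = -11.8812°
wrap1 = π − 2β = 203.7623°
wrap2 = π + 2β = 156.2377°
tangent length = C·cosβ = 33.2716
L = r1·wrap1 + r2·wrap2 + 2·C·cosβ = 14·3.5563 + 7·2.7269 + 2·33.2716 = 135.4198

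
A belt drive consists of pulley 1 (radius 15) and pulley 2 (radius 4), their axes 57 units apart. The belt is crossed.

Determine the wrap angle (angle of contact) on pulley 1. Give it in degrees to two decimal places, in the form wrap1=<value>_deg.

crossed belt: β = asin((r1+r2)/C) = asin(19/57) = 19.4712°
wrap1 = wrap2 = π + 2β = 218.9424°

wrap1=218.94_deg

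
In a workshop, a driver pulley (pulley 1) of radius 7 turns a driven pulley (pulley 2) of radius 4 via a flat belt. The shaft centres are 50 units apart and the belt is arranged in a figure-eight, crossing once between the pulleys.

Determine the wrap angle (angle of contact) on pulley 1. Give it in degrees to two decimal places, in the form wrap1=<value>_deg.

crossed belt: β = asin((r1+r2)/C) = asin(11/50) = 12.7090°
wrap1 = wrap2 = π + 2β = 205.4181°

wrap1=205.42_deg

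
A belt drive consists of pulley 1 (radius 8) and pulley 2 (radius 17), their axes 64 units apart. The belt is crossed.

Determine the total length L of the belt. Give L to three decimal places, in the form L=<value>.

L=216.436

crossed belt: β = asin((r1+r2)/C) = asin(25/64) = 22.9934°
wrap1 = wrap2 = π + 2β = 225.9868°
tangent length = C·cosβ = 58.9152
L = (r1+r2)·wrap + 2·C·cosβ = 25·3.9442 + 2·58.9152 = 216.4357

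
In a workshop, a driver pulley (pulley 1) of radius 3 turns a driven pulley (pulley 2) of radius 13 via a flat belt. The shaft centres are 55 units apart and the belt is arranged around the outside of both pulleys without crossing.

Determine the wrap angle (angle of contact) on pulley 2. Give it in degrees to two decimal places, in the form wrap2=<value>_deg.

open belt: β = asin((r2−r1)/C) = asin(10/55) = 10.4757°
wrap1 = π − 2β = 159.0486°
wrap2 = π + 2β = 200.9514°

wrap2=200.95_deg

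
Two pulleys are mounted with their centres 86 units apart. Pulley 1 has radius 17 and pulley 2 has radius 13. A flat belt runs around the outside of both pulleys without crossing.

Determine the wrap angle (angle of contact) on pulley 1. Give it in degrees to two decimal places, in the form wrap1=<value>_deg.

open belt: β = asin((r2−r1)/C) = asin(-4/86) = -2.6659°
wrap1 = π − 2β = 185.3318°
wrap2 = π + 2β = 174.6682°

wrap1=185.33_deg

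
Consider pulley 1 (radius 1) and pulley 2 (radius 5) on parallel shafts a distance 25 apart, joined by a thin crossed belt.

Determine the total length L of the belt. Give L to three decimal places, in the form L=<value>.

L=70.297

crossed belt: β = asin((r1+r2)/C) = asin(6/25) = 13.8865°
wrap1 = wrap2 = π + 2β = 207.7731°
tangent length = C·cosβ = 24.2693
L = (r1+r2)·wrap + 2·C·cosβ = 6·3.6263 + 2·24.2693 = 70.2966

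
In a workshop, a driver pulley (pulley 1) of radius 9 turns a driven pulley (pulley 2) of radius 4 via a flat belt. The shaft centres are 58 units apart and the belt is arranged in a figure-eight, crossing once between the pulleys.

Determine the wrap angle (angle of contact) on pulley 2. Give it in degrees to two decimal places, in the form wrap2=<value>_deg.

wrap2=205.90_deg

crossed belt: β = asin((r1+r2)/C) = asin(13/58) = 12.9522°
wrap1 = wrap2 = π + 2β = 205.9044°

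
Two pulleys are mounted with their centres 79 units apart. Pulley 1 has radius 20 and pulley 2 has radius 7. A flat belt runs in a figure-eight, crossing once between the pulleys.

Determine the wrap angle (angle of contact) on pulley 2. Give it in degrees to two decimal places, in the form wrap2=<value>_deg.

crossed belt: β = asin((r1+r2)/C) = asin(27/79) = 19.9849°
wrap1 = wrap2 = π + 2β = 219.9698°

wrap2=219.97_deg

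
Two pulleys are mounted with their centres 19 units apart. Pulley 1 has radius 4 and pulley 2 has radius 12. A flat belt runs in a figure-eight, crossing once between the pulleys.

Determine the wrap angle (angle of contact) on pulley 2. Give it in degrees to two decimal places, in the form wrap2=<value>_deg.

wrap2=294.73_deg

crossed belt: β = asin((r1+r2)/C) = asin(16/19) = 57.3631°
wrap1 = wrap2 = π + 2β = 294.7262°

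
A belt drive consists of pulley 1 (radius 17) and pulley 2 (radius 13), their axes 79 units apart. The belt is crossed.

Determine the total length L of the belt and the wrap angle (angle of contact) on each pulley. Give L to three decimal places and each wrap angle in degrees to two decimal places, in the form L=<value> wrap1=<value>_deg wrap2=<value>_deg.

L=263.783 wrap1=224.64_deg wrap2=224.64_deg

crossed belt: β = asin((r1+r2)/C) = asin(30/79) = 22.3180°
wrap1 = wrap2 = π + 2β = 224.6360°
tangent length = C·cosβ = 73.0821
L = (r1+r2)·wrap + 2·C·cosβ = 30·3.9206 + 2·73.0821 = 263.7834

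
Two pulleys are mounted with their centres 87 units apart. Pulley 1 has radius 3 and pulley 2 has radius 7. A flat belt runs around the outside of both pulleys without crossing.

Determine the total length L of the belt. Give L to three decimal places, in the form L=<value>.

L=205.600

open belt: β = asin((r2−r1)/C) = asin(4/87) = 2.6352°
wrap1 = π − 2β = 174.7296°
wrap2 = π + 2β = 185.2704°
tangent length = C·cosβ = 86.9080
L = r1·wrap1 + r2·wrap2 + 2·C·cosβ = 3·3.0496 + 7·3.2336 + 2·86.9080 = 205.5999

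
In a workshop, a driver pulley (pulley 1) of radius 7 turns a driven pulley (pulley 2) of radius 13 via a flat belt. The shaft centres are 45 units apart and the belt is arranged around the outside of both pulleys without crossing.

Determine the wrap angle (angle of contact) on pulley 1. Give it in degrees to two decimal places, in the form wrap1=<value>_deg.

open belt: β = asin((r2−r1)/C) = asin(6/45) = 7.6623°
wrap1 = π − 2β = 164.6755°
wrap2 = π + 2β = 195.3245°

wrap1=164.68_deg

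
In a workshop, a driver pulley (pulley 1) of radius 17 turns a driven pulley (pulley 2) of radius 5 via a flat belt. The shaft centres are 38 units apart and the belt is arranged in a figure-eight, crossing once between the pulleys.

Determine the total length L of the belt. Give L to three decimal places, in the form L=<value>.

crossed belt: β = asin((r1+r2)/C) = asin(22/38) = 35.3765°
wrap1 = wrap2 = π + 2β = 250.7531°
tangent length = C·cosβ = 30.9839
L = (r1+r2)·wrap + 2·C·cosβ = 22·4.3765 + 2·30.9839 = 158.2500

L=158.250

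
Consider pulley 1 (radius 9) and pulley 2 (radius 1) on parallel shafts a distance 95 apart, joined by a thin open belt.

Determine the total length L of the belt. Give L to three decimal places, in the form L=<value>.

open belt: β = asin((r2−r1)/C) = asin(-8/95) = -4.8306°
wrap1 = π − 2β = 189.6613°
wrap2 = π + 2β = 170.3387°
tangent length = C·cosβ = 94.6626
L = r1·wrap1 + r2·wrap2 + 2·C·cosβ = 9·3.3102 + 1·2.9730 + 2·94.6626 = 222.0900

L=222.090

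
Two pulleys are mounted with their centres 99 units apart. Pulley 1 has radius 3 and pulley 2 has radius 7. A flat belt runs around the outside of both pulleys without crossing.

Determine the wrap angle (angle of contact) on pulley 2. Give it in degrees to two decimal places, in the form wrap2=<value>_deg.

wrap2=184.63_deg

open belt: β = asin((r2−r1)/C) = asin(4/99) = 2.3156°
wrap1 = π − 2β = 175.3688°
wrap2 = π + 2β = 184.6312°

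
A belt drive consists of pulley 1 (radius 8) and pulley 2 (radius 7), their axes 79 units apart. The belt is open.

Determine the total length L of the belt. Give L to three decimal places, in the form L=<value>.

L=205.137

open belt: β = asin((r2−r1)/C) = asin(-1/79) = -0.7253°
wrap1 = π − 2β = 181.4506°
wrap2 = π + 2β = 178.5494°
tangent length = C·cosβ = 78.9937
L = r1·wrap1 + r2·wrap2 + 2·C·cosβ = 8·3.1669 + 7·3.1163 + 2·78.9937 = 205.1365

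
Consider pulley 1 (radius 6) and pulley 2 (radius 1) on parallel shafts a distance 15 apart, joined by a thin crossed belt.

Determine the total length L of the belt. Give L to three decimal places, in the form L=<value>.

crossed belt: β = asin((r1+r2)/C) = asin(7/15) = 27.8181°
wrap1 = wrap2 = π + 2β = 235.6363°
tangent length = C·cosβ = 13.2665
L = (r1+r2)·wrap + 2·C·cosβ = 7·4.1126 + 2·13.2665 = 55.3214

L=55.321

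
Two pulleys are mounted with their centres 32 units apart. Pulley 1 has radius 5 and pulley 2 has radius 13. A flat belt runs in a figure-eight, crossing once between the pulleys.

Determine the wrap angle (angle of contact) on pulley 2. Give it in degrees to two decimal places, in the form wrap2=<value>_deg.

wrap2=248.46_deg

crossed belt: β = asin((r1+r2)/C) = asin(18/32) = 34.2289°
wrap1 = wrap2 = π + 2β = 248.4577°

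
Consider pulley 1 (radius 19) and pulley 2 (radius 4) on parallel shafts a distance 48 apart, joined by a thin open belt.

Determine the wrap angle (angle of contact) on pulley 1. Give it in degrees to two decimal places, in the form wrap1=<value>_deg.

wrap1=216.42_deg

open belt: β = asin((r2−r1)/C) = asin(-15/48) = -18.2100°
wrap1 = π − 2β = 216.4199°
wrap2 = π + 2β = 143.5801°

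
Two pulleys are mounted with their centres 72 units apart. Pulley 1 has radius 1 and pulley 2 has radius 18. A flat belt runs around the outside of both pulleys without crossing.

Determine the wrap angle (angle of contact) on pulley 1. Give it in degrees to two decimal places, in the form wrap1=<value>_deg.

wrap1=152.69_deg

open belt: β = asin((r2−r1)/C) = asin(17/72) = 13.6571°
wrap1 = π − 2β = 152.6857°
wrap2 = π + 2β = 207.3143°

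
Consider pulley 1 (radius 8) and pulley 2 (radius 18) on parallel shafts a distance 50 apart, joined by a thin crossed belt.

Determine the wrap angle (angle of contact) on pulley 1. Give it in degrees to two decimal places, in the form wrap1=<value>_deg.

crossed belt: β = asin((r1+r2)/C) = asin(26/50) = 31.3323°
wrap1 = wrap2 = π + 2β = 242.6645°

wrap1=242.66_deg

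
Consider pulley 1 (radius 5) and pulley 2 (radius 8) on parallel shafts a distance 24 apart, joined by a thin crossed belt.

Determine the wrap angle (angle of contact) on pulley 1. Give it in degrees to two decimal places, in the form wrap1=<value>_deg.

wrap1=245.59_deg

crossed belt: β = asin((r1+r2)/C) = asin(13/24) = 32.7972°
wrap1 = wrap2 = π + 2β = 245.5943°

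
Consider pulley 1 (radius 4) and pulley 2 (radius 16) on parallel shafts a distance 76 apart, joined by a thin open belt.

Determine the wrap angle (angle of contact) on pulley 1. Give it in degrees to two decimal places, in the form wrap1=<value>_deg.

wrap1=161.83_deg

open belt: β = asin((r2−r1)/C) = asin(12/76) = 9.0847°
wrap1 = π − 2β = 161.8306°
wrap2 = π + 2β = 198.1694°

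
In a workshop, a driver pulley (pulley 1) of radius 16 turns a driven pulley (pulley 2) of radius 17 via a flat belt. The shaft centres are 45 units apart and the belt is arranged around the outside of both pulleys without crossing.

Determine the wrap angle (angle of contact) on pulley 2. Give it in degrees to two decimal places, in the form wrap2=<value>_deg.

wrap2=182.55_deg

open belt: β = asin((r2−r1)/C) = asin(1/45) = 1.2733°
wrap1 = π − 2β = 177.4533°
wrap2 = π + 2β = 182.5467°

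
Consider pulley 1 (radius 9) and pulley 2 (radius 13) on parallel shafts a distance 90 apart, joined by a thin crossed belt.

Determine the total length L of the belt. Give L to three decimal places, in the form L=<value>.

crossed belt: β = asin((r1+r2)/C) = asin(22/90) = 14.1490°
wrap1 = wrap2 = π + 2β = 208.2980°
tangent length = C·cosβ = 87.2697
L = (r1+r2)·wrap + 2·C·cosβ = 22·3.6355 + 2·87.2697 = 254.5201

L=254.520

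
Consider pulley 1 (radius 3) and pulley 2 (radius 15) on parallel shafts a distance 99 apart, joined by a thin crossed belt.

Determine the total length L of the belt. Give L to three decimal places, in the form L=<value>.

L=257.831

crossed belt: β = asin((r1+r2)/C) = asin(18/99) = 10.4757°
wrap1 = wrap2 = π + 2β = 200.9514°
tangent length = C·cosβ = 97.3499
L = (r1+r2)·wrap + 2·C·cosβ = 18·3.5073 + 2·97.3499 = 257.8305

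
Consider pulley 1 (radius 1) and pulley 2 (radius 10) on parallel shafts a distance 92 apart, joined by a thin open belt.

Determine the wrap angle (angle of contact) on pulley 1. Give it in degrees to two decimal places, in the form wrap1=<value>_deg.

wrap1=168.77_deg

open belt: β = asin((r2−r1)/C) = asin(9/92) = 5.6140°
wrap1 = π − 2β = 168.7720°
wrap2 = π + 2β = 191.2280°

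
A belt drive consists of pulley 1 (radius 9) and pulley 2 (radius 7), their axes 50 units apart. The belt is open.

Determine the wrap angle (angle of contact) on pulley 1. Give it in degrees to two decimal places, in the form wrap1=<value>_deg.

open belt: β = asin((r2−r1)/C) = asin(-2/50) = -2.2924°
wrap1 = π − 2β = 184.5849°
wrap2 = π + 2β = 175.4151°

wrap1=184.58_deg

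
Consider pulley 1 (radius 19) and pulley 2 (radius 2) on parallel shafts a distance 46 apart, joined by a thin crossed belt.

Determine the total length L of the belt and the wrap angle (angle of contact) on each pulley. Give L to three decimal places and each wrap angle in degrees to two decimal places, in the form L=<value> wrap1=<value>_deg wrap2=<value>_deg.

L=167.738 wrap1=234.33_deg wrap2=234.33_deg

crossed belt: β = asin((r1+r2)/C) = asin(21/46) = 27.1629°
wrap1 = wrap2 = π + 2β = 234.3258°
tangent length = C·cosβ = 40.9268
L = (r1+r2)·wrap + 2·C·cosβ = 21·4.0898 + 2·40.9268 = 167.7384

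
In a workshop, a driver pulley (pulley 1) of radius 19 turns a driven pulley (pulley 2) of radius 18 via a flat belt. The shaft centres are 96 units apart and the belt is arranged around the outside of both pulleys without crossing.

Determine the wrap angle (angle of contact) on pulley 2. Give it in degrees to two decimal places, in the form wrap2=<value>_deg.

open belt: β = asin((r2−r1)/C) = asin(-1/96) = -0.5968°
wrap1 = π − 2β = 181.1937°
wrap2 = π + 2β = 178.8063°

wrap2=178.81_deg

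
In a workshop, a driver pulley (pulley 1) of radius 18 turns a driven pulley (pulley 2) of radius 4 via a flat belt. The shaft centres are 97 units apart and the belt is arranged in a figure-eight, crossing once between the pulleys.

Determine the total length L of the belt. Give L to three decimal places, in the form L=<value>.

L=268.126

crossed belt: β = asin((r1+r2)/C) = asin(22/97) = 13.1090°
wrap1 = wrap2 = π + 2β = 206.2180°
tangent length = C·cosβ = 94.4722
L = (r1+r2)·wrap + 2·C·cosβ = 22·3.5992 + 2·94.4722 = 268.1265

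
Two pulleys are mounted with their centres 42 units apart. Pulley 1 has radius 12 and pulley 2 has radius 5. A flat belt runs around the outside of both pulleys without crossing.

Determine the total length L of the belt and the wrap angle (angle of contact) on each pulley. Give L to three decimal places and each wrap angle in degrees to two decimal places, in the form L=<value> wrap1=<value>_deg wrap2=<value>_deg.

L=138.576 wrap1=199.19_deg wrap2=160.81_deg

open belt: β = asin((r2−r1)/C) = asin(-7/42) = -9.5941°
wrap1 = π − 2β = 199.1881°
wrap2 = π + 2β = 160.8119°
tangent length = C·cosβ = 41.4126
L = r1·wrap1 + r2·wrap2 + 2·C·cosβ = 12·3.4765 + 5·2.8067 + 2·41.4126 = 138.5765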